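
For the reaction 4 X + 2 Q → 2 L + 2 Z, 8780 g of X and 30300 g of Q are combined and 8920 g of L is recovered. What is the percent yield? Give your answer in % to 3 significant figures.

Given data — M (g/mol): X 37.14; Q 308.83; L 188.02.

n(X) = 8780 / 37.14 = 236.4 mol
n(Q) = 30300 / 308.83 = 98.11 mol
n/ν for X = 236.4/4 = 59.10
n/ν for Q = 98.11/2 = 49.06
Smallest n/ν is Q → limiting reagent.
theoretical n(L) = (2/2) × 98.11 = 98.11 mol → 18450 g
% yield = 8920 / 18450 × 100 = 48.35 %

48.4 %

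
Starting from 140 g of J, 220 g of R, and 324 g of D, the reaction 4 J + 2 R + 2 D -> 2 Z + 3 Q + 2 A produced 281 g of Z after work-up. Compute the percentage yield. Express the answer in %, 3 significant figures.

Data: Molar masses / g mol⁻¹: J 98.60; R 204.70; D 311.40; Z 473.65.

n(J) = 140.0 / 98.60 = 1.420 mol
n(R) = 220.0 / 204.70 = 1.075 mol
n(D) = 324.0 / 311.40 = 1.040 mol
n/ν → J: 0.3550, R: 0.5375, D: 0.5200; J is limiting.
theoretical n(Z) = (2/4) × 1.420 = 0.7100 mol → 336.3 g
% yield = 281 / 336.3 × 100 = 83.56 %

83.6 %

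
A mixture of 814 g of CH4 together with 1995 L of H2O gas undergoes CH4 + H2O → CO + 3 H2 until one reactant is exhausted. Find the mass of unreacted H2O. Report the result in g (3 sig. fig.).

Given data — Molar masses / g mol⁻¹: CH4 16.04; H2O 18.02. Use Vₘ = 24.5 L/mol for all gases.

553 g

n(CH4) = 814.0 / 16.04 = 50.75 mol
n(H2O) = 1995 / 24.5 = 81.43 mol
n/ν → CH4: 50.75, H2O: 81.43; CH4 is limiting.
H2O consumed = (1/1) × 50.75 = 50.75 mol
H2O remaining = 81.43 − 50.75 = 30.68 mol
mass = 30.68 × 18.02 = 552.9 g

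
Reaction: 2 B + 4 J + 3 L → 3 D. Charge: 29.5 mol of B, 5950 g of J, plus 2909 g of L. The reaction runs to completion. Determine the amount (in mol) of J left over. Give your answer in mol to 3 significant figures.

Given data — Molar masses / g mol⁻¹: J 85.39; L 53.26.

10.7 mol

n(B) = 29.50 mol
n(J) = 5950 / 85.39 = 69.68 mol
n(L) = 2909 / 53.26 = 54.62 mol
n/ν for B = 29.50/2 = 14.75
n/ν for J = 69.68/4 = 17.42
n/ν for L = 54.62/3 = 18.21
Smallest n/ν is B → limiting reagent.
J consumed = (4/2) × 29.50 = 59.00 mol
J remaining = 69.68 − 59.00 = 10.68 mol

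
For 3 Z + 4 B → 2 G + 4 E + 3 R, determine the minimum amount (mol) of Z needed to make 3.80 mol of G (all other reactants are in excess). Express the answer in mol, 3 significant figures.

n(G) = 3.800 mol
n(Z) = (3/2) × 3.800 = 5.700 mol

5.70 mol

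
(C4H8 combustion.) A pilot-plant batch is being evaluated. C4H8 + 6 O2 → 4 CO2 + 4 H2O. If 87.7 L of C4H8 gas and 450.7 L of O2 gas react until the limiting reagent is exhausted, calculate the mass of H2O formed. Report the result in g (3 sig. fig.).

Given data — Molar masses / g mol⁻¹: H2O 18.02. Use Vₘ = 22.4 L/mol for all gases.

242 g

n(C4H8) = 87.70 / 22.4 = 3.915 mol
n(O2) = 450.7 / 22.4 = 20.12 mol
n/ν → C4H8: 3.915, O2: 3.353; O2 is limiting.
n(H2O) = (4/6) × 20.12 = 13.41 mol
mass = 13.41 × 18.02 = 241.6 g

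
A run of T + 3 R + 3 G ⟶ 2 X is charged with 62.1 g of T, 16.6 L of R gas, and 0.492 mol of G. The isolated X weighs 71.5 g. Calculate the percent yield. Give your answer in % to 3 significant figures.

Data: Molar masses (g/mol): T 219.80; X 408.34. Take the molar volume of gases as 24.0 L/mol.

n(T) = 62.10 / 219.80 = 0.2825 mol
n(R) = 16.60 / 24.0 = 0.6917 mol
n(G) = 0.4920 mol
n/ν → T: 0.2825, R: 0.2306, G: 0.1640; G is limiting.
theoretical n(X) = (2/3) × 0.4920 = 0.3280 mol → 133.9 g
% yield = 71.5 / 133.9 × 100 = 53.40 %

53.4 %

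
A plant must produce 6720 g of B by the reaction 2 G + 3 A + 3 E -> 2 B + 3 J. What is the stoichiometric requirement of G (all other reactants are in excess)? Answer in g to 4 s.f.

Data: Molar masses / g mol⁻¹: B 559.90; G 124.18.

1490 g

n(B) = 6720 / 559.90 = 12.00 mol
n(G) = (2/2) × 12.00 = 12.00 mol
mass = 12.00 × 124.18 = 1490 g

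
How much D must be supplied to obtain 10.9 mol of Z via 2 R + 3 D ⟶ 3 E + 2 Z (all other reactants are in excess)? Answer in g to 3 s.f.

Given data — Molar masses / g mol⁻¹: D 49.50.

n(Z) = 10.90 mol
n(D) = (3/2) × 10.90 = 16.35 mol
mass = 16.35 × 49.50 = 809.3 g

809 g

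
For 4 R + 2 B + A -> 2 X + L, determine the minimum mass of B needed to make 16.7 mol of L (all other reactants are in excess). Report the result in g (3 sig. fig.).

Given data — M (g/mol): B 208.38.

n(L) = 16.70 mol
n(B) = (2/1) × 16.70 = 33.40 mol
mass = 33.40 × 208.38 = 6960 g

6960 g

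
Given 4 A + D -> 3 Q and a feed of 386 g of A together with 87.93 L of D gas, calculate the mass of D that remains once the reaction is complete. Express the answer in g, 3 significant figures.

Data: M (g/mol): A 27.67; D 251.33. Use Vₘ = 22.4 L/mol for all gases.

110 g

n(A) = 386.0 / 27.67 = 13.95 mol
n(D) = 87.93 / 22.4 = 3.925 mol
n/ν → A: 3.488, D: 3.925; A is limiting.
D consumed = (1/4) × 13.95 = 3.488 mol
D remaining = 3.925 − 3.488 = 0.4370 mol
mass = 0.4370 × 251.33 = 109.8 g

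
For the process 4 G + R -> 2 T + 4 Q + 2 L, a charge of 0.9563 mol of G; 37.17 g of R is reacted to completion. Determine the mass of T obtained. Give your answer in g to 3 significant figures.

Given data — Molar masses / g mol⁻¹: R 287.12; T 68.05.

17.6 g

n(G) = 0.9563 mol
n(R) = 37.17 / 287.12 = 0.1295 mol
n/ν for G = 0.9563/4 = 0.2391
n/ν for R = 0.1295/1 = 0.1295
Smallest n/ν is R → limiting reagent.
n(T) = (2/1) × 0.1295 = 0.2590 mol
mass = 0.2590 × 68.05 = 17.62 g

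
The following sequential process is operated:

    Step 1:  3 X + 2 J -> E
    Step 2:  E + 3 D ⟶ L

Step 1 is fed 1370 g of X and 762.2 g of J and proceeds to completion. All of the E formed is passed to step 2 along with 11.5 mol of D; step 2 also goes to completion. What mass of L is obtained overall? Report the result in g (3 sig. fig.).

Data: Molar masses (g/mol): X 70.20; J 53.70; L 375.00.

1440 g

Step 1:
n(X) = 1370 / 70.20 = 19.52 mol
n(J) = 762.2 / 53.70 = 14.19 mol
n/ν for X = 19.52/3 = 6.507
n/ν for J = 14.19/2 = 7.095
Smallest n/ν is X → limiting reagent.
n(E) produced = (1/3) × 19.52 = 6.507 mol
Step 2:
n(E) available = 6.507 mol
n(D) = 11.50 mol
n/ν for E = 6.507/1 = 6.507
n/ν for D = 11.50/3 = 3.833
Smallest n/ν is D → limiting reagent.
n(L) = (1/3) × 11.50 = 3.833 mol
mass = 3.833 × 375.00 = 1437 g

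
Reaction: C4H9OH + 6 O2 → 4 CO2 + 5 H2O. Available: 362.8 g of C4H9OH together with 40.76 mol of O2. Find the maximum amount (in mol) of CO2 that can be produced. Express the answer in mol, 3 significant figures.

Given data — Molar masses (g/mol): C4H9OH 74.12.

19.6 mol

n(C4H9OH) = 362.8 / 74.12 = 4.895 mol
n(O2) = 40.76 mol
n/ν for C4H9OH = 4.895/1 = 4.895
n/ν for O2 = 40.76/6 = 6.793
Smallest n/ν is C4H9OH → limiting reagent.
n(CO2) = (4/1) × 4.895 = 19.58 mol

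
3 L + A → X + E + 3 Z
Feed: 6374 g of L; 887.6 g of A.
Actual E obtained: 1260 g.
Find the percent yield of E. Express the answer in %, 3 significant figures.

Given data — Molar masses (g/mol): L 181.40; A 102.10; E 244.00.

59.4 %

n(L) = 6374 / 181.40 = 35.14 mol
n(A) = 887.6 / 102.10 = 8.693 mol
n/ν → L: 11.71, A: 8.693; A is limiting.
theoretical n(E) = (1/1) × 8.693 = 8.693 mol → 2121 g
% yield = 1260 / 2121 × 100 = 59.41 %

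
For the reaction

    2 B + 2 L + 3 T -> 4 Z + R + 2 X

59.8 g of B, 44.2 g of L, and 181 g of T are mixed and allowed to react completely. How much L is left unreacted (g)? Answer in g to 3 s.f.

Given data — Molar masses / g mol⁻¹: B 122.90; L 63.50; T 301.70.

n(B) = 59.80 / 122.90 = 0.4866 mol
n(L) = 44.20 / 63.50 = 0.6961 mol
n(T) = 181.0 / 301.70 = 0.5999 mol
n/ν → B: 0.2433, L: 0.3481, T: 0.2000; T is limiting.
L consumed = (2/3) × 0.5999 = 0.3999 mol
L remaining = 0.6961 − 0.3999 = 0.2962 mol
mass = 0.2962 × 63.50 = 18.81 g

18.8 g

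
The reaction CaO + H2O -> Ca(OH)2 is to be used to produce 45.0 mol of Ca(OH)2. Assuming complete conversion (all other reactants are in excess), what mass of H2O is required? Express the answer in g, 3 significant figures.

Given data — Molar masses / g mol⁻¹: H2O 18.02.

811 g

n(Ca(OH)2) = 45.00 mol
n(H2O) = (1/1) × 45.00 = 45.00 mol
mass = 45.00 × 18.02 = 810.9 g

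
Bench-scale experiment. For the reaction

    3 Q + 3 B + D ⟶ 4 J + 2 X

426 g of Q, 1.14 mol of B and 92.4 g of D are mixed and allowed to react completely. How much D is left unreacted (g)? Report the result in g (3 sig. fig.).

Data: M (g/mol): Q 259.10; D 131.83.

n(Q) = 426.0 / 259.10 = 1.644 mol
n(B) = 1.140 mol
n(D) = 92.40 / 131.83 = 0.7009 mol
n/ν for Q = 1.644/3 = 0.5480
n/ν for B = 1.140/3 = 0.3800
n/ν for D = 0.7009/1 = 0.7009
Smallest n/ν is B → limiting reagent.
D consumed = (1/3) × 1.140 = 0.3800 mol
D remaining = 0.7009 − 0.3800 = 0.3209 mol
mass = 0.3209 × 131.83 = 42.30 g

42.3 g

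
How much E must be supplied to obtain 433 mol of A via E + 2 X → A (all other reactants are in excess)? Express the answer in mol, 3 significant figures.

n(A) = 433.0 mol
n(E) = (1/1) × 433.0 = 433.0 mol

433 mol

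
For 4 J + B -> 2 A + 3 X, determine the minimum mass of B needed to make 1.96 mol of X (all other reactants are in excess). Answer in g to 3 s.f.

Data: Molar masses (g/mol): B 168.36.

n(X) = 1.960 mol
n(B) = (1/3) × 1.960 = 0.6533 mol
mass = 0.6533 × 168.36 = 110.0 g

110 g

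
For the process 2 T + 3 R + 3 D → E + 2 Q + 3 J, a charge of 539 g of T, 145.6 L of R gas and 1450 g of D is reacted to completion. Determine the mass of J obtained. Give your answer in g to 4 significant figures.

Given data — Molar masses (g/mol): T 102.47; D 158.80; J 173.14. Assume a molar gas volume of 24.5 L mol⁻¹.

1029 g

n(T) = 539.0 / 102.47 = 5.260 mol
n(R) = 145.6 / 24.5 = 5.943 mol
n(D) = 1450 / 158.80 = 9.131 mol
n/ν for T = 5.260/2 = 2.630
n/ν for R = 5.943/3 = 1.981
n/ν for D = 9.131/3 = 3.044
Smallest n/ν is R → limiting reagent.
n(J) = (3/3) × 5.943 = 5.943 mol
mass = 5.943 × 173.14 = 1029 g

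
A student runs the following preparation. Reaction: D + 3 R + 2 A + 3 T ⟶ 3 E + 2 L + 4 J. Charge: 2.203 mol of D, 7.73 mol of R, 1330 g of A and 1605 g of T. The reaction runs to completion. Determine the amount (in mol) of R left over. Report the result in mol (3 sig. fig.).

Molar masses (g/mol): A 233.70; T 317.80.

n(D) = 2.203 mol
n(R) = 7.730 mol
n(A) = 1330 / 233.70 = 5.691 mol
n(T) = 1605 / 317.80 = 5.050 mol
n/ν → D: 2.203, R: 2.577, A: 2.846, T: 1.683; T is limiting.
R consumed = (3/3) × 5.050 = 5.050 mol
R remaining = 7.730 − 5.050 = 2.680 mol

2.68 mol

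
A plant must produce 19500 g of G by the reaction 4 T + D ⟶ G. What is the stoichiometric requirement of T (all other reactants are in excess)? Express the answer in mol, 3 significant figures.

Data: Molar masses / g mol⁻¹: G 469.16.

n(G) = 19500 / 469.16 = 41.56 mol
n(T) = (4/1) × 41.56 = 166.2 mol

166 mol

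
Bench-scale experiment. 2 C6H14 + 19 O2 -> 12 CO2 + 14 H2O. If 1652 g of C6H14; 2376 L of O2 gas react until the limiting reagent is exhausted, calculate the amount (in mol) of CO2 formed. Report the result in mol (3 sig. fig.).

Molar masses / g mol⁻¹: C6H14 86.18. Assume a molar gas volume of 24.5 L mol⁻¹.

n(C6H14) = 1652 / 86.18 = 19.17 mol
n(O2) = 2376 / 24.5 = 96.98 mol
n/ν → C6H14: 9.585, O2: 5.104; O2 is limiting.
n(CO2) = (12/19) × 96.98 = 61.25 mol

61.3 mol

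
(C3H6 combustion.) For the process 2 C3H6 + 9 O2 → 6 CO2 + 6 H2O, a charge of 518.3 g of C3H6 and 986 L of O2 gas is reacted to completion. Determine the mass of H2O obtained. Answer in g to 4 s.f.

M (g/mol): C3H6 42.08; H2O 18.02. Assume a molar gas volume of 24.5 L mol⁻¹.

n(C3H6) = 518.3 / 42.08 = 12.32 mol
n(O2) = 986.0 / 24.5 = 40.24 mol
n/ν for C3H6 = 12.32/2 = 6.160
n/ν for O2 = 40.24/9 = 4.471
Smallest n/ν is O2 → limiting reagent.
n(H2O) = (6/9) × 40.24 = 26.83 mol
mass = 26.83 × 18.02 = 483.5 g

483.5 g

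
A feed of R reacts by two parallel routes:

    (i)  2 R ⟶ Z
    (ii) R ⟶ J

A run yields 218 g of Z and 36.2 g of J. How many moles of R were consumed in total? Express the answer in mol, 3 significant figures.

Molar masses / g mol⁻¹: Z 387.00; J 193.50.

1.31 mol

n(Z) = 218 / 387.00 = 0.5633 mol
n(J) = 36.2 / 193.50 = 0.1871 mol
n(R) via (i) = (2/1)×0.5633 = 1.127 mol
n(R) via (ii) = (1/1)×0.1871 = 0.1871 mol
total n(R) = 1.127 + 0.1871 = 1.314 mol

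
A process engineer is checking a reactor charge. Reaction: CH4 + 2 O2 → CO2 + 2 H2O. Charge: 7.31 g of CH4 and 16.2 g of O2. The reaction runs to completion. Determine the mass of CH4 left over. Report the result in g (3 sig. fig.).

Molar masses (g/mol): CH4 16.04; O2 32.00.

n(CH4) = 7.310 / 16.04 = 0.4557 mol
n(O2) = 16.20 / 32.00 = 0.5063 mol
n/ν for CH4 = 0.4557/1 = 0.4557
n/ν for O2 = 0.5063/2 = 0.2532
Smallest n/ν is O2 → limiting reagent.
CH4 consumed = (1/2) × 0.5063 = 0.2532 mol
CH4 remaining = 0.4557 − 0.2532 = 0.2025 mol
mass = 0.2025 × 16.04 = 3.248 g

3.25 g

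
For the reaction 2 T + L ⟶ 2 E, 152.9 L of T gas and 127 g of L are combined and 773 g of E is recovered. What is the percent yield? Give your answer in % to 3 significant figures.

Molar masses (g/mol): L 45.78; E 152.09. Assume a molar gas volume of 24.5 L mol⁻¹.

91.6 %

n(T) = 152.9 / 24.5 = 6.241 mol
n(L) = 127.0 / 45.78 = 2.774 mol
n/ν for T = 6.241/2 = 3.121
n/ν for L = 2.774/1 = 2.774
Smallest n/ν is L → limiting reagent.
theoretical n(E) = (2/1) × 2.774 = 5.548 mol → 843.8 g
% yield = 773 / 843.8 × 100 = 91.61 %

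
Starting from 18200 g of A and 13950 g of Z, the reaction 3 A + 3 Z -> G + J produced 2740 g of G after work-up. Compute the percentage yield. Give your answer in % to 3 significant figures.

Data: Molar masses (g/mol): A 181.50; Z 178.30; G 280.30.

37.5 %

n(A) = 18200 / 181.50 = 100.3 mol
n(Z) = 13950 / 178.30 = 78.24 mol
n/ν for A = 100.3/3 = 33.43
n/ν for Z = 78.24/3 = 26.08
Smallest n/ν is Z → limiting reagent.
theoretical n(G) = (1/3) × 78.24 = 26.08 mol → 7310 g
% yield = 2740 / 7310 × 100 = 37.48 %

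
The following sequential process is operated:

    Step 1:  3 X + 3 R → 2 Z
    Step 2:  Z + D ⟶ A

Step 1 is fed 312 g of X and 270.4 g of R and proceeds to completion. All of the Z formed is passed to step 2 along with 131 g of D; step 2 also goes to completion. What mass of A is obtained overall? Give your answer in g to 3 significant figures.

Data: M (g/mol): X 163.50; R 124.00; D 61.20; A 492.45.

Step 1:
n(X) = 312.0 / 163.50 = 1.908 mol
n(R) = 270.4 / 124.00 = 2.181 mol
n/ν for X = 1.908/3 = 0.6360
n/ν for R = 2.181/3 = 0.7270
Smallest n/ν is X → limiting reagent.
n(Z) produced = (2/3) × 1.908 = 1.272 mol
Step 2:
n(Z) available = 1.272 mol
n(D) = 131.0 / 61.20 = 2.141 mol
n/ν for Z = 1.272/1 = 1.272
n/ν for D = 2.141/1 = 2.141
Smallest n/ν is Z → limiting reagent.
n(A) = (1/1) × 1.272 = 1.272 mol
mass = 1.272 × 492.45 = 626.4 g

626 g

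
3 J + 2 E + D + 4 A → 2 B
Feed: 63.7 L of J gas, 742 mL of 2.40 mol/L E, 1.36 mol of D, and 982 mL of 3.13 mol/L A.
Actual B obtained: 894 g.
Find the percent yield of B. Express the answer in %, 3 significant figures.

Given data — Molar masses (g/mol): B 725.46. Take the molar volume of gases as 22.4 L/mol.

n(J) = 63.70 / 22.4 = 2.844 mol
n(E) = 2.40 × 742.0/1000 = 1.781 mol
n(D) = 1.360 mol
n(A) = 3.13 × 982.0/1000 = 3.074 mol
n/ν for J = 2.844/3 = 0.9480
n/ν for E = 1.781/2 = 0.8905
n/ν for D = 1.360/1 = 1.360
n/ν for A = 3.074/4 = 0.7685
Smallest n/ν is A → limiting reagent.
theoretical n(B) = (2/4) × 3.074 = 1.537 mol → 1115 g
% yield = 894 / 1115 × 100 = 80.18 %

80.2 %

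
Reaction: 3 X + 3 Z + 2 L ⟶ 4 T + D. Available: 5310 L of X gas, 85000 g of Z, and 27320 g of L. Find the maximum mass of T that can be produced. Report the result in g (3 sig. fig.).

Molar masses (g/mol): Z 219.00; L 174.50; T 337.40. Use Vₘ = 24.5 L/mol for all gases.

97500 g

n(X) = 5310 / 24.5 = 216.7 mol
n(Z) = 85000 / 219.00 = 388.1 mol
n(L) = 27320 / 174.50 = 156.6 mol
n/ν for X = 216.7/3 = 72.23
n/ν for Z = 388.1/3 = 129.4
n/ν for L = 156.6/2 = 78.30
Smallest n/ν is X → limiting reagent.
n(T) = (4/3) × 216.7 = 288.9 mol
mass = 288.9 × 337.40 = 97470 g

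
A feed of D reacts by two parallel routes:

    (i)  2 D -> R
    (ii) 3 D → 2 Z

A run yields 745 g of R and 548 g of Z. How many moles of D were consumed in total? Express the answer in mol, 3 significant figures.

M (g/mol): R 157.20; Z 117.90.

16.5 mol

n(R) = 745 / 157.20 = 4.739 mol
n(Z) = 548 / 117.90 = 4.648 mol
n(D) via (i) = (2/1)×4.739 = 9.478 mol
n(D) via (ii) = (3/2)×4.648 = 6.972 mol
total n(D) = 9.478 + 6.972 = 16.45 mol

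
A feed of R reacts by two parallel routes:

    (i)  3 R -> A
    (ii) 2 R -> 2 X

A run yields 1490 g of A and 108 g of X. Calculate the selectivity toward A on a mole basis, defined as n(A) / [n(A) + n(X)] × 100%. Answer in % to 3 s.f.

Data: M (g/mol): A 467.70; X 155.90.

82.1 %

n(A) = 1490 / 467.70 = 3.186 mol
n(X) = 108 / 155.90 = 0.6928 mol
selectivity = 3.186/(3.186+0.6928) × 100 = 82.14 %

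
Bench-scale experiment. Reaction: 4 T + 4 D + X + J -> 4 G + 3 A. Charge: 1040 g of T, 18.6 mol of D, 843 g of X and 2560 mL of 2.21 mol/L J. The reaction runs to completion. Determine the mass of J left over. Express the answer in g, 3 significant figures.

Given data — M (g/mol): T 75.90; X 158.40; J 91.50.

n(T) = 1040 / 75.90 = 13.70 mol
n(D) = 18.60 mol
n(X) = 843.0 / 158.40 = 5.322 mol
n(J) = 2.21 × 2560/1000 = 5.658 mol
n/ν for T = 13.70/4 = 3.425
n/ν for D = 18.60/4 = 4.650
n/ν for X = 5.322/1 = 5.322
n/ν for J = 5.658/1 = 5.658
Smallest n/ν is T → limiting reagent.
J consumed = (1/4) × 13.70 = 3.425 mol
J remaining = 5.658 − 3.425 = 2.233 mol
mass = 2.233 × 91.50 = 204.3 g

204 g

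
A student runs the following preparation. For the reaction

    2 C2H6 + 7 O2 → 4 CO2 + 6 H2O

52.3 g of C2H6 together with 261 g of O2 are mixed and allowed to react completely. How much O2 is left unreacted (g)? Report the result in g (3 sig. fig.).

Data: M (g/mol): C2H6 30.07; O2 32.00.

n(C2H6) = 52.30 / 30.07 = 1.739 mol
n(O2) = 261.0 / 32.00 = 8.156 mol
n/ν for C2H6 = 1.739/2 = 0.8695
n/ν for O2 = 8.156/7 = 1.165
Smallest n/ν is C2H6 → limiting reagent.
O2 consumed = (7/2) × 1.739 = 6.087 mol
O2 remaining = 8.156 − 6.087 = 2.069 mol
mass = 2.069 × 32.00 = 66.21 g

66.2 g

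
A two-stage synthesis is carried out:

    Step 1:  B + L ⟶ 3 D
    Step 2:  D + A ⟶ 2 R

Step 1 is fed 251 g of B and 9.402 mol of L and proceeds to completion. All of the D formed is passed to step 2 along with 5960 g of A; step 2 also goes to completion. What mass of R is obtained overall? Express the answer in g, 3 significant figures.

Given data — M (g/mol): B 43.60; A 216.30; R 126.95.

4390 g

Step 1:
n(B) = 251.0 / 43.60 = 5.757 mol
n(L) = 9.402 mol
n/ν for B = 5.757/1 = 5.757
n/ν for L = 9.402/1 = 9.402
Smallest n/ν is B → limiting reagent.
n(D) produced = (3/1) × 5.757 = 17.27 mol
Step 2:
n(D) available = 17.27 mol
n(A) = 5960 / 216.30 = 27.55 mol
n/ν for D = 17.27/1 = 17.27
n/ν for A = 27.55/1 = 27.55
Smallest n/ν is D → limiting reagent.
n(R) = (2/1) × 17.27 = 34.54 mol
mass = 34.54 × 126.95 = 4385 g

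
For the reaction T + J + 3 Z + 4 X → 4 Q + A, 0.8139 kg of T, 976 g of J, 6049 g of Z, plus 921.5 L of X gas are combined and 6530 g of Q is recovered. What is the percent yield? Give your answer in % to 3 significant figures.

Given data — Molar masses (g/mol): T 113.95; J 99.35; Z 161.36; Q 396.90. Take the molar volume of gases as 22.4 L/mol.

n(T) = 0.8139×1000 / 113.95 = 7.143 mol
n(J) = 976.0 / 99.35 = 9.824 mol
n(Z) = 6049 / 161.36 = 37.49 mol
n(X) = 921.5 / 22.4 = 41.14 mol
n/ν for T = 7.143/1 = 7.143
n/ν for J = 9.824/1 = 9.824
n/ν for Z = 37.49/3 = 12.50
n/ν for X = 41.14/4 = 10.29
Smallest n/ν is T → limiting reagent.
theoretical n(Q) = (4/1) × 7.143 = 28.57 mol → 11340 g
% yield = 6530 / 11340 × 100 = 57.58 %

57.6 %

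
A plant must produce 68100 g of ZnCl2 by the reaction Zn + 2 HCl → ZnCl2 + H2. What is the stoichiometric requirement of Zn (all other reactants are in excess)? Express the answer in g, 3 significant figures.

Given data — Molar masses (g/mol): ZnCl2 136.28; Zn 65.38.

n(ZnCl2) = 68100 / 136.28 = 499.7 mol
n(Zn) = (1/1) × 499.7 = 499.7 mol
mass = 499.7 × 65.38 = 32670 g

32700 g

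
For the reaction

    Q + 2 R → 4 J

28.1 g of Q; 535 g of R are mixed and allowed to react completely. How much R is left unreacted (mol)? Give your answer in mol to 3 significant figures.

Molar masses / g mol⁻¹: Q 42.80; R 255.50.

0.781 mol

n(Q) = 28.10 / 42.80 = 0.6565 mol
n(R) = 535.0 / 255.50 = 2.094 mol
n/ν for Q = 0.6565/1 = 0.6565
n/ν for R = 2.094/2 = 1.047
Smallest n/ν is Q → limiting reagent.
R consumed = (2/1) × 0.6565 = 1.313 mol
R remaining = 2.094 − 1.313 = 0.7810 mol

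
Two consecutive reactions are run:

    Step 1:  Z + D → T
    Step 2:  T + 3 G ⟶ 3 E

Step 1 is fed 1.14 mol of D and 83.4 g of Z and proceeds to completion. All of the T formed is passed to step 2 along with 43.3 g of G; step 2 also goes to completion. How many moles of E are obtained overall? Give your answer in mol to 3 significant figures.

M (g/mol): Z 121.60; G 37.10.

1.17 mol

Step 1:
n(D) = 1.140 mol
n(Z) = 83.40 / 121.60 = 0.6859 mol
n/ν for D = 1.140/1 = 1.140
n/ν for Z = 0.6859/1 = 0.6859
Smallest n/ν is Z → limiting reagent.
n(T) produced = (1/1) × 0.6859 = 0.6859 mol
Step 2:
n(T) available = 0.6859 mol
n(G) = 43.30 / 37.10 = 1.167 mol
n/ν for T = 0.6859/1 = 0.6859
n/ν for G = 1.167/3 = 0.3890
Smallest n/ν is G → limiting reagent.
n(E) = (3/3) × 1.167 = 1.167 mol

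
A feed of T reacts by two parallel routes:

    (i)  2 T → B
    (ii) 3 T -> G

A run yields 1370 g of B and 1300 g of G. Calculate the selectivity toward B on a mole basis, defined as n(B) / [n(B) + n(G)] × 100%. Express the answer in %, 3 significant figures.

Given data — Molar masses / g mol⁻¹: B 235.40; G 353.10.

n(B) = 1370 / 235.40 = 5.820 mol
n(G) = 1300 / 353.10 = 3.682 mol
selectivity = 5.820/(5.820+3.682) × 100 = 61.25 %

61.3 %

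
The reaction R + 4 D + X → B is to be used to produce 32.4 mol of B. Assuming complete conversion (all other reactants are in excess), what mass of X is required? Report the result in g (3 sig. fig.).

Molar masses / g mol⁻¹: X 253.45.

n(B) = 32.40 mol
n(X) = (1/1) × 32.40 = 32.40 mol
mass = 32.40 × 253.45 = 8212 g

8210 g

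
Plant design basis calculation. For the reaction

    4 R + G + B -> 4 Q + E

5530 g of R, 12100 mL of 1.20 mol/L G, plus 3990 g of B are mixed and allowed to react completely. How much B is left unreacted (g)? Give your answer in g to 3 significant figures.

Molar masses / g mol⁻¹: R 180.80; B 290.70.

1770 g

n(R) = 5530 / 180.80 = 30.59 mol
n(G) = 1.20 × 12100/1000 = 14.52 mol
n(B) = 3990 / 290.70 = 13.73 mol
n/ν for R = 30.59/4 = 7.648
n/ν for G = 14.52/1 = 14.52
n/ν for B = 13.73/1 = 13.73
Smallest n/ν is R → limiting reagent.
B consumed = (1/4) × 30.59 = 7.648 mol
B remaining = 13.73 − 7.648 = 6.082 mol
mass = 6.082 × 290.70 = 1768 g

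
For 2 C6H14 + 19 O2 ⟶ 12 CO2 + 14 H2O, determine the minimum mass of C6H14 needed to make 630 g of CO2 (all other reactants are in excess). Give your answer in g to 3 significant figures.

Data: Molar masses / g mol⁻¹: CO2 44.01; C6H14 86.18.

n(CO2) = 630 / 44.01 = 14.31 mol
n(C6H14) = (2/12) × 14.31 = 2.385 mol
mass = 2.385 × 86.18 = 205.5 g

206 g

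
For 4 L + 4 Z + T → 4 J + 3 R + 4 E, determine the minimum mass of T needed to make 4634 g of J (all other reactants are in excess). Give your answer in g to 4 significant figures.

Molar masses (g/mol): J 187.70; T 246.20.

n(J) = 4634 / 187.70 = 24.69 mol
n(T) = (1/4) × 24.69 = 6.173 mol
mass = 6.173 × 246.20 = 1520 g

1520 g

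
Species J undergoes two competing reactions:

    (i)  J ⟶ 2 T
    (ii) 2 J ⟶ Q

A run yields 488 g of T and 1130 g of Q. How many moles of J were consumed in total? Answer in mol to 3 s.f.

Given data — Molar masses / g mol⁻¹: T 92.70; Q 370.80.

8.73 mol

n(T) = 488 / 92.70 = 5.264 mol
n(Q) = 1130 / 370.80 = 3.047 mol
n(J) via (i) = (1/2)×5.264 = 2.632 mol
n(J) via (ii) = (2/1)×3.047 = 6.094 mol
total n(J) = 2.632 + 6.094 = 8.726 mol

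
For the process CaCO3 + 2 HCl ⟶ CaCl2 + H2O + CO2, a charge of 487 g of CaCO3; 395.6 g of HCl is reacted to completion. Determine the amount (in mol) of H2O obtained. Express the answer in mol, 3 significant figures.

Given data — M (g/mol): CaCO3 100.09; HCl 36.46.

n(CaCO3) = 487.0 / 100.09 = 4.866 mol
n(HCl) = 395.6 / 36.46 = 10.85 mol
n/ν → CaCO3: 4.866, HCl: 5.425; CaCO3 is limiting.
n(H2O) = (1/1) × 4.866 = 4.866 mol

4.87 mol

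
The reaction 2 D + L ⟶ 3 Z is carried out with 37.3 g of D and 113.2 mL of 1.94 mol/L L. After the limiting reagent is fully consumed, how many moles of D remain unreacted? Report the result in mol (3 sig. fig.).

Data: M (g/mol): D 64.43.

0.140 mol

n(D) = 37.30 / 64.43 = 0.5789 mol
n(L) = 1.94 × 113.2/1000 = 0.2196 mol
n/ν for D = 0.5789/2 = 0.2895
n/ν for L = 0.2196/1 = 0.2196
Smallest n/ν is L → limiting reagent.
D consumed = (2/1) × 0.2196 = 0.4392 mol
D remaining = 0.5789 − 0.4392 = 0.1397 mol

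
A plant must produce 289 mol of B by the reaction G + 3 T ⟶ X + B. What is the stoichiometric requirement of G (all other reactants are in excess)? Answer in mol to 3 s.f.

n(B) = 289.0 mol
n(G) = (1/1) × 289.0 = 289.0 mol

289 mol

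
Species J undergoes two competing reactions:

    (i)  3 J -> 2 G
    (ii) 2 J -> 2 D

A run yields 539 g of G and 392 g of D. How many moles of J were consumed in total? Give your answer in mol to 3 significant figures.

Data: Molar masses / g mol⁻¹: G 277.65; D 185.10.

n(G) = 539 / 277.65 = 1.941 mol
n(D) = 392 / 185.10 = 2.118 mol
n(J) via (i) = (3/2)×1.941 = 2.912 mol
n(J) via (ii) = (2/2)×2.118 = 2.118 mol
total n(J) = 2.912 + 2.118 = 5.030 mol

5.03 mol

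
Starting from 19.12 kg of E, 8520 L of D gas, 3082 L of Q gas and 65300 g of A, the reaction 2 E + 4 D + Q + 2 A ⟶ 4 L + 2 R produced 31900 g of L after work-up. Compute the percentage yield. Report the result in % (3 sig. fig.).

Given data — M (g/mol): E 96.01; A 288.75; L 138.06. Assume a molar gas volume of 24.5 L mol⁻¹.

66.4 %

n(E) = 19.12×1000 / 96.01 = 199.1 mol
n(D) = 8520 / 24.5 = 347.8 mol
n(Q) = 3082 / 24.5 = 125.8 mol
n(A) = 65300 / 288.75 = 226.1 mol
n/ν for E = 199.1/2 = 99.55
n/ν for D = 347.8/4 = 86.95
n/ν for Q = 125.8/1 = 125.8
n/ν for A = 226.1/2 = 113.1
Smallest n/ν is D → limiting reagent.
theoretical n(L) = (4/4) × 347.8 = 347.8 mol → 48020 g
% yield = 31900 / 48020 × 100 = 66.43 %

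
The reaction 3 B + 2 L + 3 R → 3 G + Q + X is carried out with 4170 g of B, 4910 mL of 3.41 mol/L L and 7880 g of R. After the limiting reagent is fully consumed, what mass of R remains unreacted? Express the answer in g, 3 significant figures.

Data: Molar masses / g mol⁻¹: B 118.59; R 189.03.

n(B) = 4170 / 118.59 = 35.16 mol
n(L) = 3.41 × 4910/1000 = 16.74 mol
n(R) = 7880 / 189.03 = 41.69 mol
n/ν for B = 35.16/3 = 11.72
n/ν for L = 16.74/2 = 8.370
n/ν for R = 41.69/3 = 13.90
Smallest n/ν is L → limiting reagent.
R consumed = (3/2) × 16.74 = 25.11 mol
R remaining = 41.69 − 25.11 = 16.58 mol
mass = 16.58 × 189.03 = 3134 g

3130 g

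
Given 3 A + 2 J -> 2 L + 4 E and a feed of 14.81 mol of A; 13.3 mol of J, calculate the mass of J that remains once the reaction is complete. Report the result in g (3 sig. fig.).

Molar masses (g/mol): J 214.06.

734 g

n(A) = 14.81 mol
n(J) = 13.30 mol
n/ν → A: 4.937, J: 6.650; A is limiting.
J consumed = (2/3) × 14.81 = 9.873 mol
J remaining = 13.30 − 9.873 = 3.427 mol
mass = 3.427 × 214.06 = 733.6 g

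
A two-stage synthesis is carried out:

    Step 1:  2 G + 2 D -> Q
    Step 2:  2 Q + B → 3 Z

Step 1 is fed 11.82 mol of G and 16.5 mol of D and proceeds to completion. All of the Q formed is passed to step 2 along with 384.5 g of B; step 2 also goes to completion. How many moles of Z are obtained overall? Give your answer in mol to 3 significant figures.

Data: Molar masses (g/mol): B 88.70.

8.87 mol

Step 1:
n(G) = 11.82 mol
n(D) = 16.50 mol
n/ν → G: 5.910, D: 8.250; G is limiting.
n(Q) produced = (1/2) × 11.82 = 5.910 mol
Step 2:
n(Q) available = 5.910 mol
n(B) = 384.5 / 88.70 = 4.335 mol
n/ν → Q: 2.955, B: 4.335; Q is limiting.
n(Z) = (3/2) × 5.910 = 8.865 mol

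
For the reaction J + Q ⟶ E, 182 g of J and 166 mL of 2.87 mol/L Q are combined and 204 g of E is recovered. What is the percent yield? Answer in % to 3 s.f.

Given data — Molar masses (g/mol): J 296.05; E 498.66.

n(J) = 182.0 / 296.05 = 0.6148 mol
n(Q) = 2.87 × 166.0/1000 = 0.4764 mol
n/ν for J = 0.6148/1 = 0.6148
n/ν for Q = 0.4764/1 = 0.4764
Smallest n/ν is Q → limiting reagent.
theoretical n(E) = (1/1) × 0.4764 = 0.4764 mol → 237.6 g
% yield = 204 / 237.6 × 100 = 85.86 %

85.9 %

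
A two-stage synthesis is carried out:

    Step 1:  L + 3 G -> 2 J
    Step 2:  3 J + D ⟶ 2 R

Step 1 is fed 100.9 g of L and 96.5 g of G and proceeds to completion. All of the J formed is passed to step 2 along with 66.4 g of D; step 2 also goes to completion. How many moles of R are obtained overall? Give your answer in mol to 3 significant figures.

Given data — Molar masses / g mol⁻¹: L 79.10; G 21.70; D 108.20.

Step 1:
n(L) = 100.9 / 79.10 = 1.276 mol
n(G) = 96.50 / 21.70 = 4.447 mol
n/ν for L = 1.276/1 = 1.276
n/ν for G = 4.447/3 = 1.482
Smallest n/ν is L → limiting reagent.
n(J) produced = (2/1) × 1.276 = 2.552 mol
Step 2:
n(J) available = 2.552 mol
n(D) = 66.40 / 108.20 = 0.6137 mol
n/ν for J = 2.552/3 = 0.8507
n/ν for D = 0.6137/1 = 0.6137
Smallest n/ν is D → limiting reagent.
n(R) = (2/1) × 0.6137 = 1.227 mol

1.23 mol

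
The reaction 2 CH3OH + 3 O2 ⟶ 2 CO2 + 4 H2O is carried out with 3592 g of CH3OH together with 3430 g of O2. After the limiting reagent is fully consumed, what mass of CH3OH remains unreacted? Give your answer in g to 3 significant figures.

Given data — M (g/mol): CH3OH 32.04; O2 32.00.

1300 g

n(CH3OH) = 3592 / 32.04 = 112.1 mol
n(O2) = 3430 / 32.00 = 107.2 mol
n/ν for CH3OH = 112.1/2 = 56.05
n/ν for O2 = 107.2/3 = 35.73
Smallest n/ν is O2 → limiting reagent.
CH3OH consumed = (2/3) × 107.2 = 71.47 mol
CH3OH remaining = 112.1 − 71.47 = 40.63 mol
mass = 40.63 × 32.04 = 1302 g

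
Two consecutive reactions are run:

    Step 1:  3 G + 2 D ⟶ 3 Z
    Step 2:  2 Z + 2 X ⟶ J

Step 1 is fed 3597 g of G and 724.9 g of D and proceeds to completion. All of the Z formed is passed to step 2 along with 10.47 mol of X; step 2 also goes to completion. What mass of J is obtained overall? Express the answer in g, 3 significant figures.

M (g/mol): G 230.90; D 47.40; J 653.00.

3420 g

Step 1:
n(G) = 3597 / 230.90 = 15.58 mol
n(D) = 724.9 / 47.40 = 15.29 mol
n/ν for G = 15.58/3 = 5.193
n/ν for D = 15.29/2 = 7.645
Smallest n/ν is G → limiting reagent.
n(Z) produced = (3/3) × 15.58 = 15.58 mol
Step 2:
n(Z) available = 15.58 mol
n(X) = 10.47 mol
n/ν for Z = 15.58/2 = 7.790
n/ν for X = 10.47/2 = 5.235
Smallest n/ν is X → limiting reagent.
n(J) = (1/2) × 10.47 = 5.235 mol
mass = 5.235 × 653.00 = 3418 g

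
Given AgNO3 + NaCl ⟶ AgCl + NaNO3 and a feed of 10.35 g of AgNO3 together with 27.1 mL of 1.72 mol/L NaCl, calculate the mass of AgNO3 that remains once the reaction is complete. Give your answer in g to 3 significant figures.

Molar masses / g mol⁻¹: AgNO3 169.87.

n(AgNO3) = 10.35 / 169.87 = 0.06093 mol
n(NaCl) = 1.72 × 27.10/1000 = 0.04661 mol
n/ν for AgNO3 = 0.06093/1 = 0.06093
n/ν for NaCl = 0.04661/1 = 0.04661
Smallest n/ν is NaCl → limiting reagent.
AgNO3 consumed = (1/1) × 0.04661 = 0.04661 mol
AgNO3 remaining = 0.06093 − 0.04661 = 0.01432 mol
mass = 0.01432 × 169.87 = 2.433 g

2.43 g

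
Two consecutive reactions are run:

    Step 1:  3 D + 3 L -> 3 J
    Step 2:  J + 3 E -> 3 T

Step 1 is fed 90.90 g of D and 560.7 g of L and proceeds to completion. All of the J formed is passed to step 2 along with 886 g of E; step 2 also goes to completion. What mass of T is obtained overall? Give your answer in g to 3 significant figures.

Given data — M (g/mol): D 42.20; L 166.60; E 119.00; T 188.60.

1220 g

Step 1:
n(D) = 90.90 / 42.20 = 2.154 mol
n(L) = 560.7 / 166.60 = 3.366 mol
n/ν for D = 2.154/3 = 0.7180
n/ν for L = 3.366/3 = 1.122
Smallest n/ν is D → limiting reagent.
n(J) produced = (3/3) × 2.154 = 2.154 mol
Step 2:
n(J) available = 2.154 mol
n(E) = 886.0 / 119.00 = 7.445 mol
n/ν for J = 2.154/1 = 2.154
n/ν for E = 7.445/3 = 2.482
Smallest n/ν is J → limiting reagent.
n(T) = (3/1) × 2.154 = 6.462 mol
mass = 6.462 × 188.60 = 1219 g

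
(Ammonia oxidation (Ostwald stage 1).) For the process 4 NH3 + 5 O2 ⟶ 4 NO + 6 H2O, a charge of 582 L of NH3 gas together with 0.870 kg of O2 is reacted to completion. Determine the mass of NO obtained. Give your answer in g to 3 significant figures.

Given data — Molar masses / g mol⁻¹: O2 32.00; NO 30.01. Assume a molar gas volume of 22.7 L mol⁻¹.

n(NH3) = 582.0 / 22.7 = 25.64 mol
n(O2) = 0.8700×1000 / 32.00 = 27.19 mol
n/ν for NH3 = 25.64/4 = 6.410
n/ν for O2 = 27.19/5 = 5.438
Smallest n/ν is O2 → limiting reagent.
n(NO) = (4/5) × 27.19 = 21.75 mol
mass = 21.75 × 30.01 = 652.7 g

653 g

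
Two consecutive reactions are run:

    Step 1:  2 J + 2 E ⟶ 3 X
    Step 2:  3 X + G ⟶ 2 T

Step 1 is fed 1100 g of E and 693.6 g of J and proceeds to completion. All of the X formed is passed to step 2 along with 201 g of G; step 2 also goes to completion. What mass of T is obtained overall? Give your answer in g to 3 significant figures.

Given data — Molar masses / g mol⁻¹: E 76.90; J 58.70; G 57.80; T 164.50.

1140 g

Step 1:
n(E) = 1100 / 76.90 = 14.30 mol
n(J) = 693.6 / 58.70 = 11.82 mol
n/ν for E = 14.30/2 = 7.150
n/ν for J = 11.82/2 = 5.910
Smallest n/ν is J → limiting reagent.
n(X) produced = (3/2) × 11.82 = 17.73 mol
Step 2:
n(X) available = 17.73 mol
n(G) = 201.0 / 57.80 = 3.478 mol
n/ν for X = 17.73/3 = 5.910
n/ν for G = 3.478/1 = 3.478
Smallest n/ν is G → limiting reagent.
n(T) = (2/1) × 3.478 = 6.956 mol
mass = 6.956 × 164.50 = 1144 g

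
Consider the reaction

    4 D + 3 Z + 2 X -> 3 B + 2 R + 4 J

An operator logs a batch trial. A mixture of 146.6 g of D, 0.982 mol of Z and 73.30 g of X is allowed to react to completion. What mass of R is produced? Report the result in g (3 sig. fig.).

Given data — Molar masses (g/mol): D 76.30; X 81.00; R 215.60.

n(D) = 146.6 / 76.30 = 1.921 mol
n(Z) = 0.9820 mol
n(X) = 73.30 / 81.00 = 0.9049 mol
n/ν for D = 1.921/4 = 0.4803
n/ν for Z = 0.9820/3 = 0.3273
n/ν for X = 0.9049/2 = 0.4525
Smallest n/ν is Z → limiting reagent.
n(R) = (2/3) × 0.9820 = 0.6547 mol
mass = 0.6547 × 215.60 = 141.2 g

141 g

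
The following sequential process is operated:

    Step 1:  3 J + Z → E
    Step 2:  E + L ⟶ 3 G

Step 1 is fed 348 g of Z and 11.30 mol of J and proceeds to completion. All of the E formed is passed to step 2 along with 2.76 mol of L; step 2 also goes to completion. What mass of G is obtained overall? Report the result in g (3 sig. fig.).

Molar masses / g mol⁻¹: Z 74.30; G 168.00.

Step 1:
n(Z) = 348.0 / 74.30 = 4.684 mol
n(J) = 11.30 mol
n/ν → Z: 4.684, J: 3.767; J is limiting.
n(E) produced = (1/3) × 11.30 = 3.767 mol
Step 2:
n(E) available = 3.767 mol
n(L) = 2.760 mol
n/ν → E: 3.767, L: 2.760; L is limiting.
n(G) = (3/1) × 2.760 = 8.280 mol
mass = 8.280 × 168.00 = 1391 g

1390 g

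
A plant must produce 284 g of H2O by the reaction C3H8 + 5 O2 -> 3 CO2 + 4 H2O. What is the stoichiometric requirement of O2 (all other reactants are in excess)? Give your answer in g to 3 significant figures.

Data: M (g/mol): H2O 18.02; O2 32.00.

n(H2O) = 284 / 18.02 = 15.76 mol
n(O2) = (5/4) × 15.76 = 19.70 mol
mass = 19.70 × 32.00 = 630.4 g

630 g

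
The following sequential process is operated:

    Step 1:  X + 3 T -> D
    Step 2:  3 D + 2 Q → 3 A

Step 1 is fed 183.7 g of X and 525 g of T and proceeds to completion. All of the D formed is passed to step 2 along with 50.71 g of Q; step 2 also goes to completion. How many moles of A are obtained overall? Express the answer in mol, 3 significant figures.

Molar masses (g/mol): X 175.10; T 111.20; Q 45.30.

1.05 mol

Step 1:
n(X) = 183.7 / 175.10 = 1.049 mol
n(T) = 525.0 / 111.20 = 4.721 mol
n/ν for X = 1.049/1 = 1.049
n/ν for T = 4.721/3 = 1.574
Smallest n/ν is X → limiting reagent.
n(D) produced = (1/1) × 1.049 = 1.049 mol
Step 2:
n(D) available = 1.049 mol
n(Q) = 50.71 / 45.30 = 1.119 mol
n/ν for D = 1.049/3 = 0.3497
n/ν for Q = 1.119/2 = 0.5595
Smallest n/ν is D → limiting reagent.
n(A) = (3/3) × 1.049 = 1.049 mol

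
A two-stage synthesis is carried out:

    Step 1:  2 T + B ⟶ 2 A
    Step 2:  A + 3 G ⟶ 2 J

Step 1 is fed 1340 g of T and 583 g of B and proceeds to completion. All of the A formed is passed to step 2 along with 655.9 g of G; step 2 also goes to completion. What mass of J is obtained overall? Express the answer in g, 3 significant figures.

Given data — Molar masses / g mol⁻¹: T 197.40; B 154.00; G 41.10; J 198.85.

2120 g

Step 1:
n(T) = 1340 / 197.40 = 6.788 mol
n(B) = 583.0 / 154.00 = 3.786 mol
n/ν for T = 6.788/2 = 3.394
n/ν for B = 3.786/1 = 3.786
Smallest n/ν is T → limiting reagent.
n(A) produced = (2/2) × 6.788 = 6.788 mol
Step 2:
n(A) available = 6.788 mol
n(G) = 655.9 / 41.10 = 15.96 mol
n/ν for A = 6.788/1 = 6.788
n/ν for G = 15.96/3 = 5.320
Smallest n/ν is G → limiting reagent.
n(J) = (2/3) × 15.96 = 10.64 mol
mass = 10.64 × 198.85 = 2116 g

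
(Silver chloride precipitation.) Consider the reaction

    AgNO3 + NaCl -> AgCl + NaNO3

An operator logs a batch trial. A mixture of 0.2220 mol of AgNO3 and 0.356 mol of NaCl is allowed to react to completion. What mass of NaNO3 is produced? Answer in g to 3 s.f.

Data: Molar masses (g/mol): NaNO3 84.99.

n(AgNO3) = 0.2220 mol
n(NaCl) = 0.3560 mol
n/ν for AgNO3 = 0.2220/1 = 0.2220
n/ν for NaCl = 0.3560/1 = 0.3560
Smallest n/ν is AgNO3 → limiting reagent.
n(NaNO3) = (1/1) × 0.2220 = 0.2220 mol
mass = 0.2220 × 84.99 = 18.87 g

18.9 g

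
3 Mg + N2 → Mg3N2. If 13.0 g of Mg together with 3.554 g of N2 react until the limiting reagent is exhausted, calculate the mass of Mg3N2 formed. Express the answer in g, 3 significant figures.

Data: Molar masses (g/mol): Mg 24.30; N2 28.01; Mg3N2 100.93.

12.8 g

n(Mg) = 13.00 / 24.30 = 0.5350 mol
n(N2) = 3.554 / 28.01 = 0.1269 mol
n/ν for Mg = 0.5350/3 = 0.1783
n/ν for N2 = 0.1269/1 = 0.1269
Smallest n/ν is N2 → limiting reagent.
n(Mg3N2) = (1/1) × 0.1269 = 0.1269 mol
mass = 0.1269 × 100.93 = 12.81 g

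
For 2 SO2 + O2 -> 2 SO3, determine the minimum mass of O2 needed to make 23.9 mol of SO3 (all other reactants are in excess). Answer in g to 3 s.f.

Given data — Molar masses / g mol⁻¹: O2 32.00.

n(SO3) = 23.90 mol
n(O2) = (1/2) × 23.90 = 11.95 mol
mass = 11.95 × 32.00 = 382.4 g

382 g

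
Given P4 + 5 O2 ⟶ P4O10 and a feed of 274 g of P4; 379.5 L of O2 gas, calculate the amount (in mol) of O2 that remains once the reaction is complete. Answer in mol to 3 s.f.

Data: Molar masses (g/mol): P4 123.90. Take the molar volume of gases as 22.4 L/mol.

5.88 mol

n(P4) = 274.0 / 123.90 = 2.211 mol
n(O2) = 379.5 / 22.4 = 16.94 mol
n/ν → P4: 2.211, O2: 3.388; P4 is limiting.
O2 consumed = (5/1) × 2.211 = 11.06 mol
O2 remaining = 16.94 − 11.06 = 5.880 mol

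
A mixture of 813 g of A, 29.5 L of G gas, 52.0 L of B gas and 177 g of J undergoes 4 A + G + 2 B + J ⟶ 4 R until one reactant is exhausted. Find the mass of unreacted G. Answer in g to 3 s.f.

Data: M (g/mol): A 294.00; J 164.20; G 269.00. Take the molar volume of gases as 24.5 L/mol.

n(A) = 813.0 / 294.00 = 2.765 mol
n(G) = 29.50 / 24.5 = 1.204 mol
n(B) = 52.00 / 24.5 = 2.122 mol
n(J) = 177.0 / 164.20 = 1.078 mol
n/ν for A = 2.765/4 = 0.6913
n/ν for G = 1.204/1 = 1.204
n/ν for B = 2.122/2 = 1.061
n/ν for J = 1.078/1 = 1.078
Smallest n/ν is A → limiting reagent.
G consumed = (1/4) × 2.765 = 0.6913 mol
G remaining = 1.204 − 0.6913 = 0.5127 mol
mass = 0.5127 × 269.00 = 137.9 g

138 g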